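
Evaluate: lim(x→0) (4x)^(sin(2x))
This is an exponential indeterminate form.

For exponential indeterminate forms, take the natural log:
  Let L = lim(x→0) (4x)^(sin(2x))
  Then ln(L) = lim(x→0) [exponent × ln(base)]
  Evaluate using L'Hôpital or standard limits, then exponentiate.
  L = 1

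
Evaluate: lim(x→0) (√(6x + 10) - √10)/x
This is a standard limit.

Factor or rationalize the expression:
  lim(x→0) (√(6x + 10) - √10)/x = 3·sqrt(10)/10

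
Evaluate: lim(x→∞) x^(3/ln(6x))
This is an exponential indeterminate form.

For exponential indeterminate forms, take the natural log:
  Let L = lim(x→∞) x^(3/ln(6x))
  Then ln(L) = lim(x→∞) [exponent × ln(base)]
  Evaluate using L'Hôpital or standard limits, then exponentiate.
  L = e^(3)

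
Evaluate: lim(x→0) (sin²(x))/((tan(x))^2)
This is a 0/0 indeterminate form.

Apply L'Hôpital's rule: differentiate numerator and denominator separately.
  f(x) = sin(x)^2   ⇒   f'(x) = 2·sin(x)·cos(x)
  g(x) = tan(x)^2   ⇒   g'(x) = (2·tan(x)^2 + 2)·tan(x)
  lim(x→0) f'(x)/g'(x) = lim(x→0) (2·sin(x)·cos(x))/((2·tan(x)^2 + 2)·tan(x))
  = 1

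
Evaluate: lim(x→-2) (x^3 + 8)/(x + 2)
This is a standard limit.

Factor or rationalize the expression:
  lim(x→-2) (x^3 + 8)/(x + 2) = 12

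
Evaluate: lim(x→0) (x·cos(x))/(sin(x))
This is a 0/0 indeterminate form.

Apply L'Hôpital's rule: differentiate numerator and denominator separately.
  f(x) = x·cos(x)   ⇒   f'(x) = -x·sin(x) + cos(x)
  g(x) = sin(x)   ⇒   g'(x) = cos(x)
  lim(x→0) f'(x)/g'(x) = lim(x→0) (-x·sin(x) + cos(x))/(cos(x))
  = 1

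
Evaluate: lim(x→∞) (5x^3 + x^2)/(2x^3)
This is an ∞/∞ indeterminate form.

Apply L'Hôpital's rule: differentiate numerator and denominator separately.
  f(x) = 5·x^3 + x^2   ⇒   f'(x) = 15·x^2 + 2·x
  g(x) = 2·x^3   ⇒   g'(x) = 6·x^2
  lim(x→∞) f'(x)/g'(x) = lim(x→∞) (15·x^2 + 2·x)/(6·x^2)
  = 5/2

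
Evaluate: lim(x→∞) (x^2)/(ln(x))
This is an ∞/∞ indeterminate form.

Apply L'Hôpital's rule: differentiate numerator and denominator separately.
  f(x) = x^2   ⇒   f'(x) = 2·x
  g(x) = ln(x)   ⇒   g'(x) = 1/x
  lim(x→∞) f'(x)/g'(x) = lim(x→∞) (2·x)/(1/x)
  = ∞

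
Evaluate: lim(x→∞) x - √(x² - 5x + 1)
This is an ∞-∞ indeterminate form.

Combine fractions or rationalize to convert ∞-∞ to 0/0 form:
  lim(x→∞) x - √(x² - 5x + 1) = 5/2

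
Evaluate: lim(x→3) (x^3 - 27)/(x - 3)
This is a standard limit.

Factor or rationalize the expression:
  lim(x→3) (x^3 - 27)/(x - 3) = 27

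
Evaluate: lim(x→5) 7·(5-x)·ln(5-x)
This is a 0·∞ indeterminate form.

Rewrite 0·∞ as a quotient (0/0 or ∞/∞ form), then apply L'Hôpital's rule:
  lim(x→5) 7·(5-x)·ln(5-x) = 0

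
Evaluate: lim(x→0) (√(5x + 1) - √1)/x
This is a standard limit.

Factor or rationalize the expression:
  lim(x→0) (√(5x + 1) - √1)/x = 5/2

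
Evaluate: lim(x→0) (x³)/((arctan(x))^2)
This is a 0/0 indeterminate form.

Apply L'Hôpital's rule: differentiate numerator and denominator separately.
  f(x) = x^3   ⇒   f'(x) = 3·x^2
  g(x) = atan(x)^2   ⇒   g'(x) = 2·atan(x)/(x^2 + 1)
  lim(x→0) f'(x)/g'(x) = lim(x→0) (3·x^2)/(2·atan(x)/(x^2 + 1))
  = 0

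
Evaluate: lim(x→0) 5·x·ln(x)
This is a 0·∞ indeterminate form.

Rewrite 0·∞ as a quotient (0/0 or ∞/∞ form), then apply L'Hôpital's rule:
  lim(x→0) 5·x·ln(x) = 0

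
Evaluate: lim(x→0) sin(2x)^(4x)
This is an exponential indeterminate form.

For exponential indeterminate forms, take the natural log:
  Let L = lim(x→0) sin(2x)^(4x)
  Then ln(L) = lim(x→0) [exponent × ln(base)]
  Evaluate using L'Hôpital or standard limits, then exponentiate.
  L = 1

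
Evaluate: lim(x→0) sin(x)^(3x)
This is an exponential indeterminate form.

For exponential indeterminate forms, take the natural log:
  Let L = lim(x→0) sin(x)^(3x)
  Then ln(L) = lim(x→0) [exponent × ln(base)]
  Evaluate using L'Hôpital or standard limits, then exponentiate.
  L = 1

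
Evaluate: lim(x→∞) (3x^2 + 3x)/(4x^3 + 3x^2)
This is an ∞/∞ indeterminate form.

Apply L'Hôpital's rule: differentiate numerator and denominator separately.
  f(x) = 3·x^2 + 3·x   ⇒   f'(x) = 6·x + 3
  g(x) = 4·x^3 + 3·x^2   ⇒   g'(x) = 12·x^2 + 6·x
  lim(x→∞) f'(x)/g'(x) = lim(x→∞) (6·x + 3)/(12·x^2 + 6·x)
  = 0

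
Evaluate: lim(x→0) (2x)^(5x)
This is an exponential indeterminate form.

For exponential indeterminate forms, take the natural log:
  Let L = lim(x→0) (2x)^(5x)
  Then ln(L) = lim(x→0) [exponent × ln(base)]
  Evaluate using L'Hôpital or standard limits, then exponentiate.
  L = 1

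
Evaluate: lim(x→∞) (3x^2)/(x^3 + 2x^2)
This is an ∞/∞ indeterminate form.

Apply L'Hôpital's rule: differentiate numerator and denominator separately.
  f(x) = 3·x^2   ⇒   f'(x) = 6·x
  g(x) = x^3 + 2·x^2   ⇒   g'(x) = 3·x^2 + 4·x
  lim(x→∞) f'(x)/g'(x) = lim(x→∞) (6·x)/(3·x^2 + 4·x)
  = 0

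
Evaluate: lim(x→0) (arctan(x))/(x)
This is a 0/0 indeterminate form.

Apply L'Hôpital's rule: differentiate numerator and denominator separately.
  f(x) = atan(x)   ⇒   f'(x) = 1/(x^2 + 1)
  g(x) = x   ⇒   g'(x) = 1
  lim(x→0) f'(x)/g'(x) = lim(x→0) (1/(x^2 + 1))/(1)
  = 1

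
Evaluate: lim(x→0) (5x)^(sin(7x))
This is an exponential indeterminate form.

For exponential indeterminate forms, take the natural log:
  Let L = lim(x→0) (5x)^(sin(7x))
  Then ln(L) = lim(x→0) [exponent × ln(base)]
  Evaluate using L'Hôpital or standard limits, then exponentiate.
  L = 1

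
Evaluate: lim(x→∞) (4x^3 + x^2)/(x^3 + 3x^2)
This is an ∞/∞ indeterminate form.

Apply L'Hôpital's rule: differentiate numerator and denominator separately.
  f(x) = 4·x^3 + x^2   ⇒   f'(x) = 12·x^2 + 2·x
  g(x) = x^3 + 3·x^2   ⇒   g'(x) = 3·x^2 + 6·x
  lim(x→∞) f'(x)/g'(x) = lim(x→∞) (12·x^2 + 2·x)/(3·x^2 + 6·x)
  = 4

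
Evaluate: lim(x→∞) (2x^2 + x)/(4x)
This is an ∞/∞ indeterminate form.

Apply L'Hôpital's rule: differentiate numerator and denominator separately.
  f(x) = 2·x^2 + x   ⇒   f'(x) = 4·x + 1
  g(x) = 4·x   ⇒   g'(x) = 4
  lim(x→∞) f'(x)/g'(x) = lim(x→∞) (4·x + 1)/(4)
  = ∞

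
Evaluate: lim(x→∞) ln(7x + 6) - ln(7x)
This is an ∞-∞ indeterminate form.

Combine fractions or rationalize to convert ∞-∞ to 0/0 form:
  lim(x→∞) ln(7x + 6) - ln(7x) = 0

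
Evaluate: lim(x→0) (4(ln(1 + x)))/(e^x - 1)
This is a 0/0 indeterminate form.

Apply L'Hôpital's rule: differentiate numerator and denominator separately.
  f(x) = 4·ln(x + 1)   ⇒   f'(x) = 4/(x + 1)
  g(x) = e^(x) - 1   ⇒   g'(x) = e^(x)
  lim(x→0) f'(x)/g'(x) = lim(x→0) (4/(x + 1))/(e^(x))
  = 4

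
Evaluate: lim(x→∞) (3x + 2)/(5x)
This is an ∞/∞ indeterminate form.

Apply L'Hôpital's rule: differentiate numerator and denominator separately.
  f(x) = 3·x + 2   ⇒   f'(x) = 3
  g(x) = 5·x   ⇒   g'(x) = 5
  lim(x→∞) f'(x)/g'(x) = lim(x→∞) (3)/(5)
  = 3/5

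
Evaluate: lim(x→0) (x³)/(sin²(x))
This is a 0/0 indeterminate form.

Apply L'Hôpital's rule: differentiate numerator and denominator separately.
  f(x) = x^3   ⇒   f'(x) = 3·x^2
  g(x) = sin(x)^2   ⇒   g'(x) = 2·sin(x)·cos(x)
  lim(x→0) f'(x)/g'(x) = lim(x→0) (3·x^2)/(2·sin(x)·cos(x))
  = 0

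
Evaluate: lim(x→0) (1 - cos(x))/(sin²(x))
This is a 0/0 indeterminate form.

Apply L'Hôpital's rule: differentiate numerator and denominator separately.
  f(x) = 1 - cos(x)   ⇒   f'(x) = sin(x)
  g(x) = sin(x)^2   ⇒   g'(x) = 2·sin(x)·cos(x)
  lim(x→0) f'(x)/g'(x) = lim(x→0) (sin(x))/(2·sin(x)·cos(x))
  = 1/2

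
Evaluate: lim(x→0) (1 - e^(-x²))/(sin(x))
This is a 0/0 indeterminate form.

Apply L'Hôpital's rule: differentiate numerator and denominator separately.
  f(x) = 1 - e^(-x^2)   ⇒   f'(x) = 2·x·e^(-x^2)
  g(x) = sin(x)   ⇒   g'(x) = cos(x)
  lim(x→0) f'(x)/g'(x) = lim(x→0) (2·x·e^(-x^2))/(cos(x))
  = 0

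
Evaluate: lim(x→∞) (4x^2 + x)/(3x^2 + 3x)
This is an ∞/∞ indeterminate form.

Apply L'Hôpital's rule: differentiate numerator and denominator separately.
  f(x) = 4·x^2 + x   ⇒   f'(x) = 8·x + 1
  g(x) = 3·x^2 + 3·x   ⇒   g'(x) = 6·x + 3
  lim(x→∞) f'(x)/g'(x) = lim(x→∞) (8·x + 1)/(6·x + 3)
  = 4/3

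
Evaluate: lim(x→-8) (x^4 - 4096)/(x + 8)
This is a standard limit.

Factor or rationalize the expression:
  lim(x→-8) (x^4 - 4096)/(x + 8) = -2048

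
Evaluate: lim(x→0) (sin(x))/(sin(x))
This is a 0/0 indeterminate form.

Apply L'Hôpital's rule: differentiate numerator and denominator separately.
  f(x) = sin(x)   ⇒   f'(x) = cos(x)
  g(x) = sin(x)   ⇒   g'(x) = cos(x)
  lim(x→0) f'(x)/g'(x) = lim(x→0) (cos(x))/(cos(x))
  = 1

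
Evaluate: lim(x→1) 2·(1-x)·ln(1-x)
This is a 0·∞ indeterminate form.

Rewrite 0·∞ as a quotient (0/0 or ∞/∞ form), then apply L'Hôpital's rule:
  lim(x→1) 2·(1-x)·ln(1-x) = 0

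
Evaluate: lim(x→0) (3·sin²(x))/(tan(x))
This is a 0/0 indeterminate form.

Apply L'Hôpital's rule: differentiate numerator and denominator separately.
  f(x) = 3·sin(x)^2   ⇒   f'(x) = 6·sin(x)·cos(x)
  g(x) = tan(x)   ⇒   g'(x) = tan(x)^2 + 1
  lim(x→0) f'(x)/g'(x) = lim(x→0) (6·sin(x)·cos(x))/(tan(x)^2 + 1)
  = 0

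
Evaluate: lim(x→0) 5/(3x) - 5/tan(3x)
This is an ∞-∞ indeterminate form.

Combine fractions or rationalize to convert ∞-∞ to 0/0 form:
  lim(x→0) 5/(3x) - 5/tan(3x) = 0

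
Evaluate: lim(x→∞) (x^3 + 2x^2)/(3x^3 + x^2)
This is an ∞/∞ indeterminate form.

Apply L'Hôpital's rule: differentiate numerator and denominator separately.
  f(x) = x^3 + 2·x^2   ⇒   f'(x) = 3·x^2 + 4·x
  g(x) = 3·x^3 + x^2   ⇒   g'(x) = 9·x^2 + 2·x
  lim(x→∞) f'(x)/g'(x) = lim(x→∞) (3·x^2 + 4·x)/(9·x^2 + 2·x)
  = 1/3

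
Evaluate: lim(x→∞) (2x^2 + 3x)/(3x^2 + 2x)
This is an ∞/∞ indeterminate form.

Apply L'Hôpital's rule: differentiate numerator and denominator separately.
  f(x) = 2·x^2 + 3·x   ⇒   f'(x) = 4·x + 3
  g(x) = 3·x^2 + 2·x   ⇒   g'(x) = 6·x + 2
  lim(x→∞) f'(x)/g'(x) = lim(x→∞) (4·x + 3)/(6·x + 2)
  = 2/3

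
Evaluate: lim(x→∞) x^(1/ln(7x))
This is an exponential indeterminate form.

For exponential indeterminate forms, take the natural log:
  Let L = lim(x→∞) x^(1/ln(7x))
  Then ln(L) = lim(x→∞) [exponent × ln(base)]
  Evaluate using L'Hôpital or standard limits, then exponentiate.
  L = e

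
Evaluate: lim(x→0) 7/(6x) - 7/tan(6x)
This is an ∞-∞ indeterminate form.

Combine fractions or rationalize to convert ∞-∞ to 0/0 form:
  lim(x→0) 7/(6x) - 7/tan(6x) = 0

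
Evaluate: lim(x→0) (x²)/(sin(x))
This is a 0/0 indeterminate form.

Apply L'Hôpital's rule: differentiate numerator and denominator separately.
  f(x) = x^2   ⇒   f'(x) = 2·x
  g(x) = sin(x)   ⇒   g'(x) = cos(x)
  lim(x→0) f'(x)/g'(x) = lim(x→0) (2·x)/(cos(x))
  = 0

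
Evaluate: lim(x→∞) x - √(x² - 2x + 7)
This is an ∞-∞ indeterminate form.

Combine fractions or rationalize to convert ∞-∞ to 0/0 form:
  lim(x→∞) x - √(x² - 2x + 7) = 1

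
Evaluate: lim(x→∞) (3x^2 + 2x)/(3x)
This is an ∞/∞ indeterminate form.

Apply L'Hôpital's rule: differentiate numerator and denominator separately.
  f(x) = 3·x^2 + 2·x   ⇒   f'(x) = 6·x + 2
  g(x) = 3·x   ⇒   g'(x) = 3
  lim(x→∞) f'(x)/g'(x) = lim(x→∞) (6·x + 2)/(3)
  = ∞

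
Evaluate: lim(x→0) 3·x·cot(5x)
This is a 0·∞ indeterminate form.

Rewrite 0·∞ as a quotient (0/0 or ∞/∞ form), then apply L'Hôpital's rule:
  lim(x→0) 3·x·cot(5x) = 3/5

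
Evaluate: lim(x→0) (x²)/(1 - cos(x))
This is a 0/0 indeterminate form.

Apply L'Hôpital's rule: differentiate numerator and denominator separately.
  f(x) = x^2   ⇒   f'(x) = 2·x
  g(x) = 1 - cos(x)   ⇒   g'(x) = sin(x)
  lim(x→0) f'(x)/g'(x) = lim(x→0) (2·x)/(sin(x))
  = 2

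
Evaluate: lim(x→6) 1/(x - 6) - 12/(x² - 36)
This is an ∞-∞ indeterminate form.

Combine fractions or rationalize to convert ∞-∞ to 0/0 form:
  lim(x→6) 1/(x - 6) - 12/(x² - 36) = 1/12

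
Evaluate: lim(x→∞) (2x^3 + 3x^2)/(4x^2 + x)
This is an ∞/∞ indeterminate form.

Apply L'Hôpital's rule: differentiate numerator and denominator separately.
  f(x) = 2·x^3 + 3·x^2   ⇒   f'(x) = 6·x^2 + 6·x
  g(x) = 4·x^2 + x   ⇒   g'(x) = 8·x + 1
  lim(x→∞) f'(x)/g'(x) = lim(x→∞) (6·x^2 + 6·x)/(8·x + 1)
  = ∞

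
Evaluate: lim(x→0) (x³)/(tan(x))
This is a 0/0 indeterminate form.

Apply L'Hôpital's rule: differentiate numerator and denominator separately.
  f(x) = x^3   ⇒   f'(x) = 3·x^2
  g(x) = tan(x)   ⇒   g'(x) = tan(x)^2 + 1
  lim(x→0) f'(x)/g'(x) = lim(x→0) (3·x^2)/(tan(x)^2 + 1)
  = 0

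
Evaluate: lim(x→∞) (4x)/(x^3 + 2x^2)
This is an ∞/∞ indeterminate form.

Apply L'Hôpital's rule: differentiate numerator and denominator separately.
  f(x) = 4·x   ⇒   f'(x) = 4
  g(x) = x^3 + 2·x^2   ⇒   g'(x) = 3·x^2 + 4·x
  lim(x→∞) f'(x)/g'(x) = lim(x→∞) (4)/(3·x^2 + 4·x)
  = 0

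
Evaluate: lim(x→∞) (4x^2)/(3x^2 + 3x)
This is an ∞/∞ indeterminate form.

Apply L'Hôpital's rule: differentiate numerator and denominator separately.
  f(x) = 4·x^2   ⇒   f'(x) = 8·x
  g(x) = 3·x^2 + 3·x   ⇒   g'(x) = 6·x + 3
  lim(x→∞) f'(x)/g'(x) = lim(x→∞) (8·x)/(6·x + 3)
  = 4/3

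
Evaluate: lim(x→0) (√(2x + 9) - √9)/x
This is a standard limit.

Factor or rationalize the expression:
  lim(x→0) (√(2x + 9) - √9)/x = 1/3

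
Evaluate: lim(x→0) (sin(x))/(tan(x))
This is a 0/0 indeterminate form.

Apply L'Hôpital's rule: differentiate numerator and denominator separately.
  f(x) = sin(x)   ⇒   f'(x) = cos(x)
  g(x) = tan(x)   ⇒   g'(x) = tan(x)^2 + 1
  lim(x→0) f'(x)/g'(x) = lim(x→0) (cos(x))/(tan(x)^2 + 1)
  = 1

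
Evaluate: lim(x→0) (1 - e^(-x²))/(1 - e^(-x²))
This is a 0/0 indeterminate form.

Apply L'Hôpital's rule: differentiate numerator and denominator separately.
  f(x) = 1 - e^(-x^2)   ⇒   f'(x) = 2·x·e^(-x^2)
  g(x) = 1 - e^(-x^2)   ⇒   g'(x) = 2·x·e^(-x^2)
  lim(x→0) f'(x)/g'(x) = lim(x→0) (2·x·e^(-x^2))/(2·x·e^(-x^2))
  = 1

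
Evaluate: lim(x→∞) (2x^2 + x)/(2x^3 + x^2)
This is an ∞/∞ indeterminate form.

Apply L'Hôpital's rule: differentiate numerator and denominator separately.
  f(x) = 2·x^2 + x   ⇒   f'(x) = 4·x + 1
  g(x) = 2·x^3 + x^2   ⇒   g'(x) = 6·x^2 + 2·x
  lim(x→∞) f'(x)/g'(x) = lim(x→∞) (4·x + 1)/(6·x^2 + 2·x)
  = 0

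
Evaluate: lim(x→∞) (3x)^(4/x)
This is an exponential indeterminate form.

For exponential indeterminate forms, take the natural log:
  Let L = lim(x→∞) (3x)^(4/x)
  Then ln(L) = lim(x→∞) [exponent × ln(base)]
  Evaluate using L'Hôpital or standard limits, then exponentiate.
  L = 1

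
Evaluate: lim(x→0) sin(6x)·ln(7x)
This is a 0·∞ indeterminate form.

Rewrite 0·∞ as a quotient (0/0 or ∞/∞ form), then apply L'Hôpital's rule:
  lim(x→0) sin(6x)·ln(7x) = 0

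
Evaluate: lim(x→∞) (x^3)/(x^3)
This is an ∞/∞ indeterminate form.

Apply L'Hôpital's rule: differentiate numerator and denominator separately.
  f(x) = x^3   ⇒   f'(x) = 3·x^2
  g(x) = x^3   ⇒   g'(x) = 3·x^2
  lim(x→∞) f'(x)/g'(x) = lim(x→∞) (3·x^2)/(3·x^2)
  = 1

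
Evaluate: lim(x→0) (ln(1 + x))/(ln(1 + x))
This is a 0/0 indeterminate form.

Apply L'Hôpital's rule: differentiate numerator and denominator separately.
  f(x) = ln(x + 1)   ⇒   f'(x) = 1/(x + 1)
  g(x) = ln(x + 1)   ⇒   g'(x) = 1/(x + 1)
  lim(x→0) f'(x)/g'(x) = lim(x→0) (1/(x + 1))/(1/(x + 1))
  = 1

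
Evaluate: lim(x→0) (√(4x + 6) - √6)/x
This is a standard limit.

Factor or rationalize the expression:
  lim(x→0) (√(4x + 6) - √6)/x = sqrt(6)/3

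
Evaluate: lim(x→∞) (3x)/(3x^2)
This is an ∞/∞ indeterminate form.

Apply L'Hôpital's rule: differentiate numerator and denominator separately.
  f(x) = 3·x   ⇒   f'(x) = 3
  g(x) = 3·x^2   ⇒   g'(x) = 6·x
  lim(x→∞) f'(x)/g'(x) = lim(x→∞) (3)/(6·x)
  = 0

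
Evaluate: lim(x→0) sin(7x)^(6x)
This is an exponential indeterminate form.

For exponential indeterminate forms, take the natural log:
  Let L = lim(x→0) sin(7x)^(6x)
  Then ln(L) = lim(x→0) [exponent × ln(base)]
  Evaluate using L'Hôpital or standard limits, then exponentiate.
  L = 1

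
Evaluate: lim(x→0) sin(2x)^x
This is an exponential indeterminate form.

For exponential indeterminate forms, take the natural log:
  Let L = lim(x→0) sin(2x)^x
  Then ln(L) = lim(x→0) [exponent × ln(base)]
  Evaluate using L'Hôpital or standard limits, then exponentiate.
  L = 1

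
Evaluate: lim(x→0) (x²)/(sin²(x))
This is a 0/0 indeterminate form.

Apply L'Hôpital's rule: differentiate numerator and denominator separately.
  f(x) = x^2   ⇒   f'(x) = 2·x
  g(x) = sin(x)^2   ⇒   g'(x) = 2·sin(x)·cos(x)
  lim(x→0) f'(x)/g'(x) = lim(x→0) (2·x)/(2·sin(x)·cos(x))
  = 1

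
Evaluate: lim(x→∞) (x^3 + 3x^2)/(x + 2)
This is an ∞/∞ indeterminate form.

Apply L'Hôpital's rule: differentiate numerator and denominator separately.
  f(x) = x^3 + 3·x^2   ⇒   f'(x) = 3·x^2 + 6·x
  g(x) = x + 2   ⇒   g'(x) = 1
  lim(x→∞) f'(x)/g'(x) = lim(x→∞) (3·x^2 + 6·x)/(1)
  = ∞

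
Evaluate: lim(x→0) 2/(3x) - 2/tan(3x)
This is an ∞-∞ indeterminate form.

Combine fractions or rationalize to convert ∞-∞ to 0/0 form:
  lim(x→0) 2/(3x) - 2/tan(3x) = 0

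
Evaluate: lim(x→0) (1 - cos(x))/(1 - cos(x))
This is a 0/0 indeterminate form.

Apply L'Hôpital's rule: differentiate numerator and denominator separately.
  f(x) = 1 - cos(x)   ⇒   f'(x) = sin(x)
  g(x) = 1 - cos(x)   ⇒   g'(x) = sin(x)
  lim(x→0) f'(x)/g'(x) = lim(x→0) (sin(x))/(sin(x))
  = 1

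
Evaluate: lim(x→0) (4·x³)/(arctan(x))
This is a 0/0 indeterminate form.

Apply L'Hôpital's rule: differentiate numerator and denominator separately.
  f(x) = 4·x^3   ⇒   f'(x) = 12·x^2
  g(x) = atan(x)   ⇒   g'(x) = 1/(x^2 + 1)
  lim(x→0) f'(x)/g'(x) = lim(x→0) (12·x^2)/(1/(x^2 + 1))
  = 0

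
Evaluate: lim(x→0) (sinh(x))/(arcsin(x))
This is a 0/0 indeterminate form.

Apply L'Hôpital's rule: differentiate numerator and denominator separately.
  f(x) = sinh(x)   ⇒   f'(x) = cosh(x)
  g(x) = asin(x)   ⇒   g'(x) = 1/sqrt(1 - x^2)
  lim(x→0) f'(x)/g'(x) = lim(x→0) (cosh(x))/(1/sqrt(1 - x^2))
  = 1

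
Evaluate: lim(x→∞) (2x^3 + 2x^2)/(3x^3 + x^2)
This is an ∞/∞ indeterminate form.

Apply L'Hôpital's rule: differentiate numerator and denominator separately.
  f(x) = 2·x^3 + 2·x^2   ⇒   f'(x) = 6·x^2 + 4·x
  g(x) = 3·x^3 + x^2   ⇒   g'(x) = 9·x^2 + 2·x
  lim(x→∞) f'(x)/g'(x) = lim(x→∞) (6·x^2 + 4·x)/(9·x^2 + 2·x)
  = 2/3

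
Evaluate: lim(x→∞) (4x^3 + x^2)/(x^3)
This is an ∞/∞ indeterminate form.

Apply L'Hôpital's rule: differentiate numerator and denominator separately.
  f(x) = 4·x^3 + x^2   ⇒   f'(x) = 12·x^2 + 2·x
  g(x) = x^3   ⇒   g'(x) = 3·x^2
  lim(x→∞) f'(x)/g'(x) = lim(x→∞) (12·x^2 + 2·x)/(3·x^2)
  = 4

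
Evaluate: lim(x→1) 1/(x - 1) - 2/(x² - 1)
This is an ∞-∞ indeterminate form.

Combine fractions or rationalize to convert ∞-∞ to 0/0 form:
  lim(x→1) 1/(x - 1) - 2/(x² - 1) = 1/2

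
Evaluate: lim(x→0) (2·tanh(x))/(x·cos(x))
This is a 0/0 indeterminate form.

Apply L'Hôpital's rule: differentiate numerator and denominator separately.
  f(x) = 2·tanh(x)   ⇒   f'(x) = 2 - 2·tanh(x)^2
  g(x) = x·cos(x)   ⇒   g'(x) = -x·sin(x) + cos(x)
  lim(x→0) f'(x)/g'(x) = lim(x→0) (2 - 2·tanh(x)^2)/(-x·sin(x) + cos(x))
  = 2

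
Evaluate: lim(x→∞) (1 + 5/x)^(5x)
This is an exponential indeterminate form.

For exponential indeterminate forms, take the natural log:
  Let L = lim(x→∞) (1 + 5/x)^(5x)
  Then ln(L) = lim(x→∞) [exponent × ln(base)]
  Evaluate using L'Hôpital or standard limits, then exponentiate.
  L = e^(25)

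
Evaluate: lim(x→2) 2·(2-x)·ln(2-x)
This is a 0·∞ indeterminate form.

Rewrite 0·∞ as a quotient (0/0 or ∞/∞ form), then apply L'Hôpital's rule:
  lim(x→2) 2·(2-x)·ln(2-x) = 0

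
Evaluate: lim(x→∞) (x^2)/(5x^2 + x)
This is an ∞/∞ indeterminate form.

Apply L'Hôpital's rule: differentiate numerator and denominator separately.
  f(x) = x^2   ⇒   f'(x) = 2·x
  g(x) = 5·x^2 + x   ⇒   g'(x) = 10·x + 1
  lim(x→∞) f'(x)/g'(x) = lim(x→∞) (2·x)/(10·x + 1)
  = 1/5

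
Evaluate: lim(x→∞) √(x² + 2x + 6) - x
This is an ∞-∞ indeterminate form.

Combine fractions or rationalize to convert ∞-∞ to 0/0 form:
  lim(x→∞) √(x² + 2x + 6) - x = 1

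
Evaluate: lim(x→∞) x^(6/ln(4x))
This is an exponential indeterminate form.

For exponential indeterminate forms, take the natural log:
  Let L = lim(x→∞) x^(6/ln(4x))
  Then ln(L) = lim(x→∞) [exponent × ln(base)]
  Evaluate using L'Hôpital or standard limits, then exponentiate.
  L = e^(6)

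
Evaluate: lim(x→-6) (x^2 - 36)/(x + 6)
This is a standard limit.

Factor or rationalize the expression:
  lim(x→-6) (x^2 - 36)/(x + 6) = -12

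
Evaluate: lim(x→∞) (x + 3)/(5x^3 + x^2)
This is an ∞/∞ indeterminate form.

Apply L'Hôpital's rule: differentiate numerator and denominator separately.
  f(x) = x + 3   ⇒   f'(x) = 1
  g(x) = 5·x^3 + x^2   ⇒   g'(x) = 15·x^2 + 2·x
  lim(x→∞) f'(x)/g'(x) = lim(x→∞) (1)/(15·x^2 + 2·x)
  = 0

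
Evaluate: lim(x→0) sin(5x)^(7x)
This is an exponential indeterminate form.

For exponential indeterminate forms, take the natural log:
  Let L = lim(x→0) sin(5x)^(7x)
  Then ln(L) = lim(x→0) [exponent × ln(base)]
  Evaluate using L'Hôpital or standard limits, then exponentiate.
  L = 1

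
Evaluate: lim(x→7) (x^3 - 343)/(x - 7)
This is a standard limit.

Factor or rationalize the expression:
  lim(x→7) (x^3 - 343)/(x - 7) = 147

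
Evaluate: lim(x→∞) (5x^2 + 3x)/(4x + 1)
This is an ∞/∞ indeterminate form.

Apply L'Hôpital's rule: differentiate numerator and denominator separately.
  f(x) = 5·x^2 + 3·x   ⇒   f'(x) = 10·x + 3
  g(x) = 4·x + 1   ⇒   g'(x) = 4
  lim(x→∞) f'(x)/g'(x) = lim(x→∞) (10·x + 3)/(4)
  = ∞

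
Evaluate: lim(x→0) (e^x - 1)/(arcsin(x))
This is a 0/0 indeterminate form.

Apply L'Hôpital's rule: differentiate numerator and denominator separately.
  f(x) = e^(x) - 1   ⇒   f'(x) = e^(x)
  g(x) = asin(x)   ⇒   g'(x) = 1/sqrt(1 - x^2)
  lim(x→0) f'(x)/g'(x) = lim(x→0) (e^(x))/(1/sqrt(1 - x^2))
  = 1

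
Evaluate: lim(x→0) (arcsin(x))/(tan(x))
This is a 0/0 indeterminate form.

Apply L'Hôpital's rule: differentiate numerator and denominator separately.
  f(x) = asin(x)   ⇒   f'(x) = 1/sqrt(1 - x^2)
  g(x) = tan(x)   ⇒   g'(x) = tan(x)^2 + 1
  lim(x→0) f'(x)/g'(x) = lim(x→0) (1/sqrt(1 - x^2))/(tan(x)^2 + 1)
  = 1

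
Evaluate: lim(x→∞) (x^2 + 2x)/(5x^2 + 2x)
This is an ∞/∞ indeterminate form.

Apply L'Hôpital's rule: differentiate numerator and denominator separately.
  f(x) = x^2 + 2·x   ⇒   f'(x) = 2·x + 2
  g(x) = 5·x^2 + 2·x   ⇒   g'(x) = 10·x + 2
  lim(x→∞) f'(x)/g'(x) = lim(x→∞) (2·x + 2)/(10·x + 2)
  = 1/5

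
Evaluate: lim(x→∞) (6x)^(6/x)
This is an exponential indeterminate form.

For exponential indeterminate forms, take the natural log:
  Let L = lim(x→∞) (6x)^(6/x)
  Then ln(L) = lim(x→∞) [exponent × ln(base)]
  Evaluate using L'Hôpital or standard limits, then exponentiate.
  L = 1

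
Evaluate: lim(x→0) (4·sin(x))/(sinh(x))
This is a 0/0 indeterminate form.

Apply L'Hôpital's rule: differentiate numerator and denominator separately.
  f(x) = 4·sin(x)   ⇒   f'(x) = 4·cos(x)
  g(x) = sinh(x)   ⇒   g'(x) = cosh(x)
  lim(x→0) f'(x)/g'(x) = lim(x→0) (4·cos(x))/(cosh(x))
  = 4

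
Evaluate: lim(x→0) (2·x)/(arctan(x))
This is a 0/0 indeterminate form.

Apply L'Hôpital's rule: differentiate numerator and denominator separately.
  f(x) = 2·x   ⇒   f'(x) = 2
  g(x) = atan(x)   ⇒   g'(x) = 1/(x^2 + 1)
  lim(x→0) f'(x)/g'(x) = lim(x→0) (2)/(1/(x^2 + 1))
  = 2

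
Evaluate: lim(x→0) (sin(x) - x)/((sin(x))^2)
This is a 0/0 indeterminate form.

Apply L'Hôpital's rule: differentiate numerator and denominator separately.
  f(x) = -x + sin(x)   ⇒   f'(x) = cos(x) - 1
  g(x) = sin(x)^2   ⇒   g'(x) = 2·sin(x)·cos(x)
  lim(x→0) f'(x)/g'(x) = lim(x→0) (cos(x) - 1)/(2·sin(x)·cos(x))
  = 0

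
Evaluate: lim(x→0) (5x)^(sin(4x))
This is an exponential indeterminate form.

For exponential indeterminate forms, take the natural log:
  Let L = lim(x→0) (5x)^(sin(4x))
  Then ln(L) = lim(x→0) [exponent × ln(base)]
  Evaluate using L'Hôpital or standard limits, then exponentiate.
  L = 1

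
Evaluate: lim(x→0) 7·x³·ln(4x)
This is a 0·∞ indeterminate form.

Rewrite 0·∞ as a quotient (0/0 or ∞/∞ form), then apply L'Hôpital's rule:
  lim(x→0) 7·x³·ln(4x) = 0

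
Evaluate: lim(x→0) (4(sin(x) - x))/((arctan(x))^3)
This is a 0/0 indeterminate form.

Apply L'Hôpital's rule: differentiate numerator and denominator separately.
  f(x) = -4·x + 4·sin(x)   ⇒   f'(x) = 4·cos(x) - 4
  g(x) = atan(x)^3   ⇒   g'(x) = 3·atan(x)^2/(x^2 + 1)
  lim(x→0) f'(x)/g'(x) = lim(x→0) (4·cos(x) - 4)/(3·atan(x)^2/(x^2 + 1))
  = -2/3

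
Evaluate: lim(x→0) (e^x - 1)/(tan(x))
This is a 0/0 indeterminate form.

Apply L'Hôpital's rule: differentiate numerator and denominator separately.
  f(x) = e^(x) - 1   ⇒   f'(x) = e^(x)
  g(x) = tan(x)   ⇒   g'(x) = tan(x)^2 + 1
  lim(x→0) f'(x)/g'(x) = lim(x→0) (e^(x))/(tan(x)^2 + 1)
  = 1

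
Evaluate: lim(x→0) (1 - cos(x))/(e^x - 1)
This is a 0/0 indeterminate form.

Apply L'Hôpital's rule: differentiate numerator and denominator separately.
  f(x) = 1 - cos(x)   ⇒   f'(x) = sin(x)
  g(x) = e^(x) - 1   ⇒   g'(x) = e^(x)
  lim(x→0) f'(x)/g'(x) = lim(x→0) (sin(x))/(e^(x))
  = 0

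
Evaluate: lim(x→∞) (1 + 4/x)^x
This is an exponential indeterminate form.

For exponential indeterminate forms, take the natural log:
  Let L = lim(x→∞) (1 + 4/x)^x
  Then ln(L) = lim(x→∞) [exponent × ln(base)]
  Evaluate using L'Hôpital or standard limits, then exponentiate.
  L = e^(4)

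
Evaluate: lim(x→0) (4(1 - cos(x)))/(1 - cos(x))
This is a 0/0 indeterminate form.

Apply L'Hôpital's rule: differentiate numerator and denominator separately.
  f(x) = 4 - 4·cos(x)   ⇒   f'(x) = 4·sin(x)
  g(x) = 1 - cos(x)   ⇒   g'(x) = sin(x)
  lim(x→0) f'(x)/g'(x) = lim(x→0) (4·sin(x))/(sin(x))
  = 4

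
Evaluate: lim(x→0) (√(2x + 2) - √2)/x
This is a standard limit.

Factor or rationalize the expression:
  lim(x→0) (√(2x + 2) - √2)/x = sqrt(2)/2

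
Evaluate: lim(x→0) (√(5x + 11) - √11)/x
This is a standard limit.

Factor or rationalize the expression:
  lim(x→0) (√(5x + 11) - √11)/x = 5·sqrt(11)/22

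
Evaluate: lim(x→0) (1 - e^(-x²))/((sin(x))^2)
This is a 0/0 indeterminate form.

Apply L'Hôpital's rule: differentiate numerator and denominator separately.
  f(x) = 1 - e^(-x^2)   ⇒   f'(x) = 2·x·e^(-x^2)
  g(x) = sin(x)^2   ⇒   g'(x) = 2·sin(x)·cos(x)
  lim(x→0) f'(x)/g'(x) = lim(x→0) (2·x·e^(-x^2))/(2·sin(x)·cos(x))
  = 1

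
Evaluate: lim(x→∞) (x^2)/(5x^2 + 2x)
This is an ∞/∞ indeterminate form.

Apply L'Hôpital's rule: differentiate numerator and denominator separately.
  f(x) = x^2   ⇒   f'(x) = 2·x
  g(x) = 5·x^2 + 2·x   ⇒   g'(x) = 10·x + 2
  lim(x→∞) f'(x)/g'(x) = lim(x→∞) (2·x)/(10·x + 2)
  = 1/5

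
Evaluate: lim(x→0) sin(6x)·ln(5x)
This is a 0·∞ indeterminate form.

Rewrite 0·∞ as a quotient (0/0 or ∞/∞ form), then apply L'Hôpital's rule:
  lim(x→0) sin(6x)·ln(5x) = 0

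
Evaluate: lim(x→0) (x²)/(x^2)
This is a 0/0 indeterminate form.

Apply L'Hôpital's rule: differentiate numerator and denominator separately.
  f(x) = x^2   ⇒   f'(x) = 2·x
  g(x) = x^2   ⇒   g'(x) = 2·x
  lim(x→0) f'(x)/g'(x) = lim(x→0) (2·x)/(2·x)
  = 1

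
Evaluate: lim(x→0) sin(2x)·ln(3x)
This is a 0·∞ indeterminate form.

Rewrite 0·∞ as a quotient (0/0 or ∞/∞ form), then apply L'Hôpital's rule:
  lim(x→0) sin(2x)·ln(3x) = 0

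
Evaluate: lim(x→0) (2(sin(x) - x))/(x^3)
This is a 0/0 indeterminate form.

Apply L'Hôpital's rule: differentiate numerator and denominator separately.
  f(x) = -2·x + 2·sin(x)   ⇒   f'(x) = 2·cos(x) - 2
  g(x) = x^3   ⇒   g'(x) = 3·x^2
  lim(x→0) f'(x)/g'(x) = lim(x→0) (2·cos(x) - 2)/(3·x^2)
  = -1/3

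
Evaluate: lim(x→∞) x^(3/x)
This is an exponential indeterminate form.

For exponential indeterminate forms, take the natural log:
  Let L = lim(x→∞) x^(3/x)
  Then ln(L) = lim(x→∞) [exponent × ln(base)]
  Evaluate using L'Hôpital or standard limits, then exponentiate.
  L = 1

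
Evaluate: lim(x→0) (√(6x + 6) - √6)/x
This is a standard limit.

Factor or rationalize the expression:
  lim(x→0) (√(6x + 6) - √6)/x = sqrt(6)/2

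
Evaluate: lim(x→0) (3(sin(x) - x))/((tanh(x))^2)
This is a 0/0 indeterminate form.

Apply L'Hôpital's rule: differentiate numerator and denominator separately.
  f(x) = -3·x + 3·sin(x)   ⇒   f'(x) = 3·cos(x) - 3
  g(x) = tanh(x)^2   ⇒   g'(x) = (2 - 2·tanh(x)^2)·tanh(x)
  lim(x→0) f'(x)/g'(x) = lim(x→0) (3·cos(x) - 3)/((2 - 2·tanh(x)^2)·tanh(x))
  = 0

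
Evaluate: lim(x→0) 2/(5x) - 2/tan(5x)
This is an ∞-∞ indeterminate form.

Combine fractions or rationalize to convert ∞-∞ to 0/0 form:
  lim(x→0) 2/(5x) - 2/tan(5x) = 0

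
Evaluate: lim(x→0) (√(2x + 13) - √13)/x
This is a standard limit.

Factor or rationalize the expression:
  lim(x→0) (√(2x + 13) - √13)/x = sqrt(13)/13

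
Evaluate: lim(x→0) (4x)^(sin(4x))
This is an exponential indeterminate form.

For exponential indeterminate forms, take the natural log:
  Let L = lim(x→0) (4x)^(sin(4x))
  Then ln(L) = lim(x→0) [exponent × ln(base)]
  Evaluate using L'Hôpital or standard limits, then exponentiate.
  L = 1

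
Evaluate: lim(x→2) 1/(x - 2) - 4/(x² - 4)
This is an ∞-∞ indeterminate form.

Combine fractions or rationalize to convert ∞-∞ to 0/0 form:
  lim(x→2) 1/(x - 2) - 4/(x² - 4) = 1/4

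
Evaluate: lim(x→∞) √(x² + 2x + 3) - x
This is an ∞-∞ indeterminate form.

Combine fractions or rationalize to convert ∞-∞ to 0/0 form:
  lim(x→∞) √(x² + 2x + 3) - x = 1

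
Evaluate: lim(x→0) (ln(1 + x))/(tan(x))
This is a 0/0 indeterminate form.

Apply L'Hôpital's rule: differentiate numerator and denominator separately.
  f(x) = ln(x + 1)   ⇒   f'(x) = 1/(x + 1)
  g(x) = tan(x)   ⇒   g'(x) = tan(x)^2 + 1
  lim(x→0) f'(x)/g'(x) = lim(x→0) (1/(x + 1))/(tan(x)^2 + 1)
  = 1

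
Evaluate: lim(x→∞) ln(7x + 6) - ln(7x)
This is an ∞-∞ indeterminate form.

Combine fractions or rationalize to convert ∞-∞ to 0/0 form:
  lim(x→∞) ln(7x + 6) - ln(7x) = 0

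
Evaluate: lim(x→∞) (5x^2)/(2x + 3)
This is an ∞/∞ indeterminate form.

Apply L'Hôpital's rule: differentiate numerator and denominator separately.
  f(x) = 5·x^2   ⇒   f'(x) = 10·x
  g(x) = 2·x + 3   ⇒   g'(x) = 2
  lim(x→∞) f'(x)/g'(x) = lim(x→∞) (10·x)/(2)
  = ∞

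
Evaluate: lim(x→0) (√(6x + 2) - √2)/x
This is a standard limit.

Factor or rationalize the expression:
  lim(x→0) (√(6x + 2) - √2)/x = 3·sqrt(2)/2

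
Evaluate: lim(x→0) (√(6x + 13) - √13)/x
This is a standard limit.

Factor or rationalize the expression:
  lim(x→0) (√(6x + 13) - √13)/x = 3·sqrt(13)/13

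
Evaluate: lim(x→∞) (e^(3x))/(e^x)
This is an ∞/∞ indeterminate form.

Apply L'Hôpital's rule: differentiate numerator and denominator separately.
  f(x) = e^(3·x)   ⇒   f'(x) = 3·e^(3·x)
  g(x) = e^(x)   ⇒   g'(x) = e^(x)
  lim(x→∞) f'(x)/g'(x) = lim(x→∞) (3·e^(3·x))/(e^(x))
  = ∞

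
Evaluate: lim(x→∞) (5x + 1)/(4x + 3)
This is an ∞/∞ indeterminate form.

Apply L'Hôpital's rule: differentiate numerator and denominator separately.
  f(x) = 5·x + 1   ⇒   f'(x) = 5
  g(x) = 4·x + 3   ⇒   g'(x) = 4
  lim(x→∞) f'(x)/g'(x) = lim(x→∞) (5)/(4)
  = 5/4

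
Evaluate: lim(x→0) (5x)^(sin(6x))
This is an exponential indeterminate form.

For exponential indeterminate forms, take the natural log:
  Let L = lim(x→0) (5x)^(sin(6x))
  Then ln(L) = lim(x→0) [exponent × ln(base)]
  Evaluate using L'Hôpital or standard limits, then exponentiate.
  L = 1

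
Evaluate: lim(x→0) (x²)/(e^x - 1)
This is a 0/0 indeterminate form.

Apply L'Hôpital's rule: differentiate numerator and denominator separately.
  f(x) = x^2   ⇒   f'(x) = 2·x
  g(x) = e^(x) - 1   ⇒   g'(x) = e^(x)
  lim(x→0) f'(x)/g'(x) = lim(x→0) (2·x)/(e^(x))
  = 0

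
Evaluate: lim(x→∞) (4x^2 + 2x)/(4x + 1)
This is an ∞/∞ indeterminate form.

Apply L'Hôpital's rule: differentiate numerator and denominator separately.
  f(x) = 4·x^2 + 2·x   ⇒   f'(x) = 8·x + 2
  g(x) = 4·x + 1   ⇒   g'(x) = 4
  lim(x→∞) f'(x)/g'(x) = lim(x→∞) (8·x + 2)/(4)
  = ∞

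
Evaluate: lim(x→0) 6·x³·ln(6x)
This is a 0·∞ indeterminate form.

Rewrite 0·∞ as a quotient (0/0 or ∞/∞ form), then apply L'Hôpital's rule:
  lim(x→0) 6·x³·ln(6x) = 0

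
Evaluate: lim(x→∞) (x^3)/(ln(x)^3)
This is an ∞/∞ indeterminate form.

Apply L'Hôpital's rule: differentiate numerator and denominator separately.
  f(x) = x^3   ⇒   f'(x) = 3·x^2
  g(x) = ln(x)^3   ⇒   g'(x) = 3·ln(x)^2/x
  lim(x→∞) f'(x)/g'(x) = lim(x→∞) (3·x^2)/(3·ln(x)^2/x)
  = ∞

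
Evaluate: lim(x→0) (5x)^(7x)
This is an exponential indeterminate form.

For exponential indeterminate forms, take the natural log:
  Let L = lim(x→0) (5x)^(7x)
  Then ln(L) = lim(x→0) [exponent × ln(base)]
  Evaluate using L'Hôpital or standard limits, then exponentiate.
  L = 1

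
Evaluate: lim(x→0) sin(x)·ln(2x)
This is a 0·∞ indeterminate form.

Rewrite 0·∞ as a quotient (0/0 or ∞/∞ form), then apply L'Hôpital's rule:
  lim(x→0) sin(x)·ln(2x) = 0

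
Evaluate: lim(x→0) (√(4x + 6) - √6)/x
This is a standard limit.

Factor or rationalize the expression:
  lim(x→0) (√(4x + 6) - √6)/x = sqrt(6)/3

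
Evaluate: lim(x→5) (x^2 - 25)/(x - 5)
This is a standard limit.

Factor or rationalize the expression:
  lim(x→5) (x^2 - 25)/(x - 5) = 10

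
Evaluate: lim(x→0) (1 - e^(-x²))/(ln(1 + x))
This is a 0/0 indeterminate form.

Apply L'Hôpital's rule: differentiate numerator and denominator separately.
  f(x) = 1 - e^(-x^2)   ⇒   f'(x) = 2·x·e^(-x^2)
  g(x) = ln(x + 1)   ⇒   g'(x) = 1/(x + 1)
  lim(x→0) f'(x)/g'(x) = lim(x→0) (2·x·e^(-x^2))/(1/(x + 1))
  = 0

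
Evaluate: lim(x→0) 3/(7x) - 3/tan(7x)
This is an ∞-∞ indeterminate form.

Combine fractions or rationalize to convert ∞-∞ to 0/0 form:
  lim(x→0) 3/(7x) - 3/tan(7x) = 0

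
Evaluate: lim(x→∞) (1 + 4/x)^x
This is an exponential indeterminate form.

For exponential indeterminate forms, take the natural log:
  Let L = lim(x→∞) (1 + 4/x)^x
  Then ln(L) = lim(x→∞) [exponent × ln(base)]
  Evaluate using L'Hôpital or standard limits, then exponentiate.
  L = e^(4)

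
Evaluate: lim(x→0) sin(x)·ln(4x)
This is a 0·∞ indeterminate form.

Rewrite 0·∞ as a quotient (0/0 or ∞/∞ form), then apply L'Hôpital's rule:
  lim(x→0) sin(x)·ln(4x) = 0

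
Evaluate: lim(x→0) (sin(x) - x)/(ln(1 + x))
This is a 0/0 indeterminate form.

Apply L'Hôpital's rule: differentiate numerator and denominator separately.
  f(x) = -x + sin(x)   ⇒   f'(x) = cos(x) - 1
  g(x) = ln(x + 1)   ⇒   g'(x) = 1/(x + 1)
  lim(x→0) f'(x)/g'(x) = lim(x→0) (cos(x) - 1)/(1/(x + 1))
  = 0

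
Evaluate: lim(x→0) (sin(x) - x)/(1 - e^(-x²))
This is a 0/0 indeterminate form.

Apply L'Hôpital's rule: differentiate numerator and denominator separately.
  f(x) = -x + sin(x)   ⇒   f'(x) = cos(x) - 1
  g(x) = 1 - e^(-x^2)   ⇒   g'(x) = 2·x·e^(-x^2)
  lim(x→0) f'(x)/g'(x) = lim(x→0) (cos(x) - 1)/(2·x·e^(-x^2))
  = 0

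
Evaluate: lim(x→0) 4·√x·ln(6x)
This is a 0·∞ indeterminate form.

Rewrite 0·∞ as a quotient (0/0 or ∞/∞ form), then apply L'Hôpital's rule:
  lim(x→0) 4·√x·ln(6x) = 0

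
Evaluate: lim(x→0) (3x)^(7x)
This is an exponential indeterminate form.

For exponential indeterminate forms, take the natural log:
  Let L = lim(x→0) (3x)^(7x)
  Then ln(L) = lim(x→0) [exponent × ln(base)]
  Evaluate using L'Hôpital or standard limits, then exponentiate.
  L = 1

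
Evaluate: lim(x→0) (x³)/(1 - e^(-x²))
This is a 0/0 indeterminate form.

Apply L'Hôpital's rule: differentiate numerator and denominator separately.
  f(x) = x^3   ⇒   f'(x) = 3·x^2
  g(x) = 1 - e^(-x^2)   ⇒   g'(x) = 2·x·e^(-x^2)
  lim(x→0) f'(x)/g'(x) = lim(x→0) (3·x^2)/(2·x·e^(-x^2))
  = 0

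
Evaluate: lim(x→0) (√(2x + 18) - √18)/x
This is a standard limit.

Factor or rationalize the expression:
  lim(x→0) (√(2x + 18) - √18)/x = sqrt(2)/6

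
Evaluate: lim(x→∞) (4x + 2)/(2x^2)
This is an ∞/∞ indeterminate form.

Apply L'Hôpital's rule: differentiate numerator and denominator separately.
  f(x) = 4·x + 2   ⇒   f'(x) = 4
  g(x) = 2·x^2   ⇒   g'(x) = 4·x
  lim(x→∞) f'(x)/g'(x) = lim(x→∞) (4)/(4·x)
  = 0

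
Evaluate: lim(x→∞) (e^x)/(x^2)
This is an ∞/∞ indeterminate form.

Apply L'Hôpital's rule: differentiate numerator and denominator separately.
  f(x) = e^(x)   ⇒   f'(x) = e^(x)
  g(x) = x^2   ⇒   g'(x) = 2·x
  lim(x→∞) f'(x)/g'(x) = lim(x→∞) (e^(x))/(2·x)
  = ∞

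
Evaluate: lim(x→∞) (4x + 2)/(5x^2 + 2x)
This is an ∞/∞ indeterminate form.

Apply L'Hôpital's rule: differentiate numerator and denominator separately.
  f(x) = 4·x + 2   ⇒   f'(x) = 4
  g(x) = 5·x^2 + 2·x   ⇒   g'(x) = 10·x + 2
  lim(x→∞) f'(x)/g'(x) = lim(x→∞) (4)/(10·x + 2)
  = 0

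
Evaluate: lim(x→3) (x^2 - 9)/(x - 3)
This is a standard limit.

Factor or rationalize the expression:
  lim(x→3) (x^2 - 9)/(x - 3) = 6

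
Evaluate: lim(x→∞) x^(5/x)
This is an exponential indeterminate form.

For exponential indeterminate forms, take the natural log:
  Let L = lim(x→∞) x^(5/x)
  Then ln(L) = lim(x→∞) [exponent × ln(base)]
  Evaluate using L'Hôpital or standard limits, then exponentiate.
  L = 1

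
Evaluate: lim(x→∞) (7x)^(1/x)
This is an exponential indeterminate form.

For exponential indeterminate forms, take the natural log:
  Let L = lim(x→∞) (7x)^(1/x)
  Then ln(L) = lim(x→∞) [exponent × ln(base)]
  Evaluate using L'Hôpital or standard limits, then exponentiate.
  L = 1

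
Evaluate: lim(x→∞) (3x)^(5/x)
This is an exponential indeterminate form.

For exponential indeterminate forms, take the natural log:
  Let L = lim(x→∞) (3x)^(5/x)
  Then ln(L) = lim(x→∞) [exponent × ln(base)]
  Evaluate using L'Hôpital or standard limits, then exponentiate.
  L = 1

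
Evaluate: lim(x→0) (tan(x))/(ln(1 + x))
This is a 0/0 indeterminate form.

Apply L'Hôpital's rule: differentiate numerator and denominator separately.
  f(x) = tan(x)   ⇒   f'(x) = tan(x)^2 + 1
  g(x) = ln(x + 1)   ⇒   g'(x) = 1/(x + 1)
  lim(x→0) f'(x)/g'(x) = lim(x→0) (tan(x)^2 + 1)/(1/(x + 1))
  = 1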